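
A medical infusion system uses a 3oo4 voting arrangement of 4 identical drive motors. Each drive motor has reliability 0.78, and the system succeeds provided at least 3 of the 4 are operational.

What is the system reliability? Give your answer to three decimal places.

R = Σ_{i=3}^{4} C(4,i) p^i (1−p)^{4−i} with p = 0.78
C(4,3)·0.78^3·0.22^1 = 0.41761
C(4,4)·0.78^4·0.22^0 = 0.37015
Sum = 0.788

0.788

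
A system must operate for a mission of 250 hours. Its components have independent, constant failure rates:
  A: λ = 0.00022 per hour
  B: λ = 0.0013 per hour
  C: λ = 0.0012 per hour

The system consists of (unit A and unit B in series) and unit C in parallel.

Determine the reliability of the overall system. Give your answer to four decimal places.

R(A) = exp(−0.00022 × 250) = 0.946485
R(B) = exp(−0.0013 × 250) = 0.722527
R(C) = exp(−0.0012 × 250) = 0.740818
Series (A and B): 0.946485 × 0.722527 = 0.683861
Parallel ([0.683861] and C): 1 − (1 − 0.683861)(1 − 0.740818) = 0.9181

0.9181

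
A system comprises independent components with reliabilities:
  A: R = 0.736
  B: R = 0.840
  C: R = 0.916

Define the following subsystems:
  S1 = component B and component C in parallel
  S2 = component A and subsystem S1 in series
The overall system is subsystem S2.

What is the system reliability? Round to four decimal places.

0.7261

Parallel (B and C): 1 − (1 − 0.840000)(1 − 0.916000) = 0.986560
Series (A and [0.986560]): 0.736000 × 0.986560 = 0.7261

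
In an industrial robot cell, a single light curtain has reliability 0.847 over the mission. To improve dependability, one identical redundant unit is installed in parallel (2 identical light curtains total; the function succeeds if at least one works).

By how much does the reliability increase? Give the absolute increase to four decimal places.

R_before = 0.847
R_after = 1 − (1 − 0.847)^2 = 0.9766
ΔR = 0.9766 − 0.847 = 0.1296

0.1296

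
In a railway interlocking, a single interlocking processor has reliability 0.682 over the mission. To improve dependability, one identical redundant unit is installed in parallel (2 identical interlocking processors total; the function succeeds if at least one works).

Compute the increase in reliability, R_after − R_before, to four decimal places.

R_before = 0.682
R_after = 1 − (1 − 0.682)^2 = 0.8989
ΔR = 0.8989 − 0.682 = 0.2169

0.2169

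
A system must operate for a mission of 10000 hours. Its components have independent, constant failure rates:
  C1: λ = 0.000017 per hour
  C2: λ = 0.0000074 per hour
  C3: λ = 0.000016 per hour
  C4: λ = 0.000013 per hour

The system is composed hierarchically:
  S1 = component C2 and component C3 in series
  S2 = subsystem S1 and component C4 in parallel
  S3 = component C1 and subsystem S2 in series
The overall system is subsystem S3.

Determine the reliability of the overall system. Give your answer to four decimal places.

0.8222

R(C1) = exp(−0.000017 × 10000) = 0.843665
R(C2) = exp(−0.0000074 × 10000) = 0.928672
R(C3) = exp(−0.000016 × 10000) = 0.852144
R(C4) = exp(−0.000013 × 10000) = 0.878095
Series (C2 and C3): 0.928672 × 0.852144 = 0.791362
Parallel ([0.791362] and C4): 1 − (1 − 0.791362)(1 − 0.878095) = 0.974566
Series (C1 and [0.974566]): 0.843665 × 0.974566 = 0.8222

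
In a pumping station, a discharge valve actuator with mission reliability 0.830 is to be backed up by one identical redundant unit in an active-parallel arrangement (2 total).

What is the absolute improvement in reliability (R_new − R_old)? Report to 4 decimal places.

R_before = 0.830
R_after = 1 − (1 − 0.830)^2 = 0.9711
ΔR = 0.9711 − 0.830 = 0.1411

0.1411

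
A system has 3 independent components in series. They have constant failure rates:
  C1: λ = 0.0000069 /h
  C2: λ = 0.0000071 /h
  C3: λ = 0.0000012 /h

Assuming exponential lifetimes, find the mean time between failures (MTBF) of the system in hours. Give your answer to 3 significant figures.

65800

Series of exponential components: λ_sys = Σ λ_i
λ_sys = 0.0000069 + 0.0000071 + 0.0000012 = 1.5200e-05 /h
MTBF = 1 / λ_sys = 65800 h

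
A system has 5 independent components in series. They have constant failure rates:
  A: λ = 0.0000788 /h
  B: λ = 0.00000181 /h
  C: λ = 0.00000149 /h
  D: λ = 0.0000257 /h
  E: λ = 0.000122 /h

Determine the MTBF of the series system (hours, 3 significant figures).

Series of exponential components: λ_sys = Σ λ_i
λ_sys = 0.0000788 + 0.00000181 + 0.00000149 + 0.0000257 + 0.000122 = 2.2980e-04 /h
MTBF = 1 / λ_sys = 4350 h

4350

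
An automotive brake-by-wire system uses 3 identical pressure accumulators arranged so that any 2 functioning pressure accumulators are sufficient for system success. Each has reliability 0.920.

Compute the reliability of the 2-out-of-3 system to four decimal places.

0.9818

R = Σ_{i=2}^{3} C(3,i) p^i (1−p)^{3−i} with p = 0.920
C(3,2)·0.920^2·0.080^1 = 0.203136
C(3,3)·0.920^3·0.080^0 = 0.778688
Sum = 0.9818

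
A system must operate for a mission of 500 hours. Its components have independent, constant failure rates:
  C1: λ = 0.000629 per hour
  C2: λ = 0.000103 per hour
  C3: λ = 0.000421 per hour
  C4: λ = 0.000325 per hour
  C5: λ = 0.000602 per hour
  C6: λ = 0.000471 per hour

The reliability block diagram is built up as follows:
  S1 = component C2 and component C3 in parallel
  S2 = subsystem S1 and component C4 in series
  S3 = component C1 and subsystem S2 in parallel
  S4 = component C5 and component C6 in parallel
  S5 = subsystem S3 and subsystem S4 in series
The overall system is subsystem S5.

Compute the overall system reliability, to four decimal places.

0.9051

R(C1) = exp(−0.000629 × 500) = 0.730154
R(C2) = exp(−0.000103 × 500) = 0.949804
R(C3) = exp(−0.000421 × 500) = 0.810179
R(C4) = exp(−0.000325 × 500) = 0.850016
R(C5) = exp(−0.000602 × 500) = 0.740078
R(C6) = exp(−0.000471 × 500) = 0.790176
Parallel (C2 and C3): 1 − (1 − 0.949804)(1 − 0.810179) = 0.990472
Series ([0.990472] and C4): 0.990472 × 0.850016 = 0.841917
Parallel (C1 and [0.841917]): 1 − (1 − 0.730154)(1 − 0.841917) = 0.957342
Parallel (C5 and C6): 1 − (1 − 0.740078)(1 − 0.790176) = 0.945462
Series ([0.957342] and [0.945462]): 0.957342 × 0.945462 = 0.9051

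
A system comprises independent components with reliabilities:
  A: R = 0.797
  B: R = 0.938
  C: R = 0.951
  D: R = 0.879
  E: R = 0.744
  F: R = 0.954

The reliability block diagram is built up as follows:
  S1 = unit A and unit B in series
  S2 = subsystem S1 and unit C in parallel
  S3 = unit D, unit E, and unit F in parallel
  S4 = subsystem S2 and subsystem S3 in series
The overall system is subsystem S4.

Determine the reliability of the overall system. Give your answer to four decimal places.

Series (A and B): 0.797000 × 0.938000 = 0.747586
Parallel ([0.747586] and C): 1 − (1 − 0.747586)(1 − 0.951000) = 0.987632
Parallel (D, E, and F): 1 − (1 − 0.879000)(1 − 0.744000)(1 − 0.954000) = 0.998575
Series ([0.987632] and [0.998575]): 0.987632 × 0.998575 = 0.9862

0.9862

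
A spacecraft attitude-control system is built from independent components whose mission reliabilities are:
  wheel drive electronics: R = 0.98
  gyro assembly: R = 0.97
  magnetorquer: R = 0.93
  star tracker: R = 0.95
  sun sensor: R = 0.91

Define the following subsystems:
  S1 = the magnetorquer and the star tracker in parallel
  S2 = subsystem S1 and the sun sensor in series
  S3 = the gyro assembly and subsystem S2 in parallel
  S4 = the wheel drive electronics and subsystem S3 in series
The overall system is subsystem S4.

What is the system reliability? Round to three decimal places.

0.977

Parallel (magnetorquer and star tracker): 1 − (1 − 0.93000)(1 − 0.95000) = 0.99650
Series ([0.99650] and sun sensor): 0.99650 × 0.91000 = 0.90682
Parallel (gyro assembly and [0.90682]): 1 − (1 − 0.97000)(1 − 0.90682) = 0.99720
Series (wheel drive electronics and [0.99720]): 0.98000 × 0.99720 = 0.977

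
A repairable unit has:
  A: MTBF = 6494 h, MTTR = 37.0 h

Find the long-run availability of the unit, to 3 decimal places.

A(A) = MTBF/(MTBF+MTTR) = 6494/(6494+37.0) = 0.994

0.994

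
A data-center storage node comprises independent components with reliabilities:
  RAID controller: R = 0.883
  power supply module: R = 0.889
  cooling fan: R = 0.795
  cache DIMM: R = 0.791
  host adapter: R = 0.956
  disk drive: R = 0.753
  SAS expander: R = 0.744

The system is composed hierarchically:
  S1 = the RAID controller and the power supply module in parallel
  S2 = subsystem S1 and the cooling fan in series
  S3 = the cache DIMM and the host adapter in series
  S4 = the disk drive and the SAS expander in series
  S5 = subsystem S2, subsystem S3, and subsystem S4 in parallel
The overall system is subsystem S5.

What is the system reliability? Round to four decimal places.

Parallel (RAID controller and power supply module): 1 − (1 − 0.883000)(1 − 0.889000) = 0.987013
Series ([0.987013] and cooling fan): 0.987013 × 0.795000 = 0.784675
Series (cache DIMM and host adapter): 0.791000 × 0.956000 = 0.756196
Series (disk drive and SAS expander): 0.753000 × 0.744000 = 0.560232
Parallel ([0.784675], [0.756196], and [0.560232]): 1 − (1 − 0.784675)(1 − 0.756196)(1 − 0.560232) = 0.9769

0.9769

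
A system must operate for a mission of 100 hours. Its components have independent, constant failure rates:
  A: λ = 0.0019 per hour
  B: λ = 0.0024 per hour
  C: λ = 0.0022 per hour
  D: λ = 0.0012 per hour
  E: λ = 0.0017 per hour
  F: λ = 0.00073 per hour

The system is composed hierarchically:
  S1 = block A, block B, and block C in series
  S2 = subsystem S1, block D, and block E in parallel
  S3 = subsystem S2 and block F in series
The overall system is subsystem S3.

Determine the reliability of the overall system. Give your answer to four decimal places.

0.9217

R(A) = exp(−0.0019 × 100) = 0.826959
R(B) = exp(−0.0024 × 100) = 0.786628
R(C) = exp(−0.0022 × 100) = 0.802519
R(D) = exp(−0.0012 × 100) = 0.886920
R(E) = exp(−0.0017 × 100) = 0.843665
R(F) = exp(−0.00073 × 100) = 0.929601
Series (A, B, and C): 0.826959 × 0.786628 × 0.802519 = 0.522046
Parallel ([0.522046], D, and E): 1 − (1 − 0.522046)(1 − 0.886920)(1 − 0.843665) = 0.991551
Series ([0.991551] and F): 0.991551 × 0.929601 = 0.9217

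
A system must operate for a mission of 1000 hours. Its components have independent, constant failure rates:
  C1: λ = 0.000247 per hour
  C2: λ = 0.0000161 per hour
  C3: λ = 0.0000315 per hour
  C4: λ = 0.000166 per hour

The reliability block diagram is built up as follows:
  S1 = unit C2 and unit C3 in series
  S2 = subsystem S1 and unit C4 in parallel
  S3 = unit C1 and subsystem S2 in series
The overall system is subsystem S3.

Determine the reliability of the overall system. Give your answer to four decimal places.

R(C1) = exp(−0.000247 × 1000) = 0.781141
R(C2) = exp(−0.0000161 × 1000) = 0.984029
R(C3) = exp(−0.0000315 × 1000) = 0.968991
R(C4) = exp(−0.000166 × 1000) = 0.847046
Series (C2 and C3): 0.984029 × 0.968991 = 0.953515
Parallel ([0.953515] and C4): 1 − (1 − 0.953515)(1 − 0.847046) = 0.992890
Series (C1 and [0.992890]): 0.781141 × 0.992890 = 0.7756

0.7756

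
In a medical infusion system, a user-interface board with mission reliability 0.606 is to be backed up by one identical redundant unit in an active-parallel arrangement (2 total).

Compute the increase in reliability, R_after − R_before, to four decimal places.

0.2388

R_before = 0.606
R_after = 1 − (1 − 0.606)^2 = 0.8448
ΔR = 0.8448 − 0.606 = 0.2388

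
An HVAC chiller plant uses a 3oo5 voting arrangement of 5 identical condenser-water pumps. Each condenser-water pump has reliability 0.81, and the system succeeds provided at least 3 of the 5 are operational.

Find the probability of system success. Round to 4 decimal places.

R = Σ_{i=3}^{5} C(5,i) p^i (1−p)^{5−i} with p = 0.81
C(5,3)·0.81^3·0.19^2 = 0.191850
C(5,4)·0.81^4·0.19^1 = 0.408944
C(5,5)·0.81^5·0.19^0 = 0.348678
Sum = 0.9495

0.9495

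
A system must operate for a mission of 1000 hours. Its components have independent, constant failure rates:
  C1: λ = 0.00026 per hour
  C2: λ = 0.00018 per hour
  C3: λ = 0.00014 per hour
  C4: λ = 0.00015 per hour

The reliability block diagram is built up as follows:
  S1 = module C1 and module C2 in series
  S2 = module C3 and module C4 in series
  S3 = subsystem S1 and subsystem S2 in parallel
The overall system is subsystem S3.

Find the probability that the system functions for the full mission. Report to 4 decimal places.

0.9104

R(C1) = exp(−0.00026 × 1000) = 0.771052
R(C2) = exp(−0.00018 × 1000) = 0.835270
R(C3) = exp(−0.00014 × 1000) = 0.869358
R(C4) = exp(−0.00015 × 1000) = 0.860708
Series (C1 and C2): 0.771052 × 0.835270 = 0.644037
Series (C3 and C4): 0.869358 × 0.860708 = 0.748263
Parallel ([0.644037] and [0.748263]): 1 − (1 − 0.644037)(1 − 0.748263) = 0.9104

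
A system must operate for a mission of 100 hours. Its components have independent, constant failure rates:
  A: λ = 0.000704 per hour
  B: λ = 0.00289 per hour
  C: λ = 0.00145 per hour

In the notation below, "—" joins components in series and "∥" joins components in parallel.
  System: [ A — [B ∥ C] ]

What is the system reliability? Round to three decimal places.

0.900

R(A) = exp(−0.000704 × 100) = 0.93202
R(B) = exp(−0.00289 × 100) = 0.74901
R(C) = exp(−0.00145 × 100) = 0.86502
Parallel (B and C): 1 − (1 − 0.74901)(1 − 0.86502) = 0.96612
Series (A and [0.96612]): 0.93202 × 0.96612 = 0.900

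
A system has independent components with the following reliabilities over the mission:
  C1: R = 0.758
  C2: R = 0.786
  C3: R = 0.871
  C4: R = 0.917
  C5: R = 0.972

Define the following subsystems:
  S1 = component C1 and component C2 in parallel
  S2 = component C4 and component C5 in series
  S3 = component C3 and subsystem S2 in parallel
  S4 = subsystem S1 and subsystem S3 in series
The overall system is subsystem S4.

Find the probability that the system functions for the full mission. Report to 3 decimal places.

0.935

Parallel (C1 and C2): 1 − (1 − 0.75800)(1 − 0.78600) = 0.94821
Series (C4 and C5): 0.91700 × 0.97200 = 0.89132
Parallel (C3 and [0.89132]): 1 − (1 − 0.87100)(1 − 0.89132) = 0.98598
Series ([0.94821] and [0.98598]): 0.94821 × 0.98598 = 0.935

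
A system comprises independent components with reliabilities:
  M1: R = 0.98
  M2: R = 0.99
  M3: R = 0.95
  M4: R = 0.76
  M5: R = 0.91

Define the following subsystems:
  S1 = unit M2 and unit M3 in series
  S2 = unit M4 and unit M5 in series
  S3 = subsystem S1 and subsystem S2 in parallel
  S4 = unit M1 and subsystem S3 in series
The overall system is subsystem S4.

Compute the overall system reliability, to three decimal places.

Series (M2 and M3): 0.99000 × 0.95000 = 0.94050
Series (M4 and M5): 0.76000 × 0.91000 = 0.69160
Parallel ([0.94050] and [0.69160]): 1 − (1 − 0.94050)(1 − 0.69160) = 0.98165
Series (M1 and [0.98165]): 0.98000 × 0.98165 = 0.962

0.962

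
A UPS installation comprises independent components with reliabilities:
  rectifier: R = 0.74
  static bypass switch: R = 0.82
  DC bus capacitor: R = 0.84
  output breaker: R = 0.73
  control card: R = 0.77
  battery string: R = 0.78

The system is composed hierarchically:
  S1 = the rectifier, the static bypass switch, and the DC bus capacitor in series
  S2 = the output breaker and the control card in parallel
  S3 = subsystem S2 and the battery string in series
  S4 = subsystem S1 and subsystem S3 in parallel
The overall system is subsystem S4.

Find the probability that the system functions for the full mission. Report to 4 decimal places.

Series (rectifier, static bypass switch, and DC bus capacitor): 0.740000 × 0.820000 × 0.840000 = 0.509712
Parallel (output breaker and control card): 1 − (1 − 0.730000)(1 − 0.770000) = 0.937900
Series ([0.937900] and battery string): 0.937900 × 0.780000 = 0.731562
Parallel ([0.509712] and [0.731562]): 1 − (1 − 0.509712)(1 − 0.731562) = 0.8684

0.8684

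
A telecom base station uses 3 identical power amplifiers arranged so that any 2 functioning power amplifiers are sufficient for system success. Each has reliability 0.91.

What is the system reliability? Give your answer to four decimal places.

R = Σ_{i=2}^{3} C(3,i) p^i (1−p)^{3−i} with p = 0.91
C(3,2)·0.91^2·0.09^1 = 0.223587
C(3,3)·0.91^3·0.09^0 = 0.753571
Sum = 0.9772

0.9772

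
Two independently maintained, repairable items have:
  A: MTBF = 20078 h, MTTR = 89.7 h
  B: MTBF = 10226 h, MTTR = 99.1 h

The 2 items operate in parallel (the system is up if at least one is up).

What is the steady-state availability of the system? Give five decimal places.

0.99996

A(A) = MTBF/(MTBF+MTTR) = 20078/(20078+89.7) = 0.995552
A(B) = MTBF/(MTBF+MTTR) = 10226/(10226+99.1) = 0.990402
Parallel availability: 1 − (1 − 0.995552)(1 − 0.990402) = 0.99996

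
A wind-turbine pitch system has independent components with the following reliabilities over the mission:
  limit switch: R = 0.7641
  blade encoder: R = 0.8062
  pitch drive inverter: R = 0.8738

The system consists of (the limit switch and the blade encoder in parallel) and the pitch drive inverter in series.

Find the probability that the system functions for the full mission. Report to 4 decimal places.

0.8339

Parallel (limit switch and blade encoder): 1 − (1 − 0.764100)(1 − 0.806200) = 0.954283
Series ([0.954283] and pitch drive inverter): 0.954283 × 0.873800 = 0.8339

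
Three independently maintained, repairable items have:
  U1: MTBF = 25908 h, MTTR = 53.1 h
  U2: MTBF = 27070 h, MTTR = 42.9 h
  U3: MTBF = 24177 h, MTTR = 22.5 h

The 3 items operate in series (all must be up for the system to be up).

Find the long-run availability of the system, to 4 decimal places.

0.9954

A(U1) = MTBF/(MTBF+MTTR) = 25908/(25908+53.1) = 0.997955
A(U2) = MTBF/(MTBF+MTTR) = 27070/(27070+42.9) = 0.998418
A(U3) = MTBF/(MTBF+MTTR) = 24177/(24177+22.5) = 0.999070
Series availability: 0.997955 × 0.998418 × 0.999070 = 0.9954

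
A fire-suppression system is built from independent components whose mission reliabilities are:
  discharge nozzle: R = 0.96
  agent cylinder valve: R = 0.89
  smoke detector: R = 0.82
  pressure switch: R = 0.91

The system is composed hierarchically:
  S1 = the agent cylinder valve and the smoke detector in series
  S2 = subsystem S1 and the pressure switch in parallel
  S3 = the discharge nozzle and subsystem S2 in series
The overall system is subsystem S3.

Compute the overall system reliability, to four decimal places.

0.9367

Series (agent cylinder valve and smoke detector): 0.890000 × 0.820000 = 0.729800
Parallel ([0.729800] and pressure switch): 1 − (1 − 0.729800)(1 − 0.910000) = 0.975682
Series (discharge nozzle and [0.975682]): 0.960000 × 0.975682 = 0.9367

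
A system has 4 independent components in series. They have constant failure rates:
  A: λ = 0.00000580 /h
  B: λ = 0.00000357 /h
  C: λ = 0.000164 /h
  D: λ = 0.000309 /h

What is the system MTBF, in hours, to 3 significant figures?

2070

Series of exponential components: λ_sys = Σ λ_i
λ_sys = 0.00000580 + 0.00000357 + 0.000164 + 0.000309 = 4.8237e-04 /h
MTBF = 1 / λ_sys = 2070 h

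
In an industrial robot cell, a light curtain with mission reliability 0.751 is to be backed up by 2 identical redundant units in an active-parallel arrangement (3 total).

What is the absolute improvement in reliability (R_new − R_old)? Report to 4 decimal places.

0.2336

R_before = 0.751
R_after = 1 − (1 − 0.751)^3 = 0.9846
ΔR = 0.9846 − 0.751 = 0.2336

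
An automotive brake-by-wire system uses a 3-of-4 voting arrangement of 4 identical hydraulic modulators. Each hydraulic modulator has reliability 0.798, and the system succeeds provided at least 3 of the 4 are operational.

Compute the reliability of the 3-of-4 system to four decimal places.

R = Σ_{i=3}^{4} C(4,i) p^i (1−p)^{4−i} with p = 0.798
C(4,3)·0.798^3·0.202^1 = 0.410601
C(4,4)·0.798^4·0.202^0 = 0.405519
Sum = 0.8161

0.8161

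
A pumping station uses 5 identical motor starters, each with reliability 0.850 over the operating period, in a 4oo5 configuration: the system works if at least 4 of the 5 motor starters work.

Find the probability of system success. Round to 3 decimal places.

0.835

R = Σ_{i=4}^{5} C(5,i) p^i (1−p)^{5−i} with p = 0.850
C(5,4)·0.850^4·0.150^1 = 0.39150
C(5,5)·0.850^5·0.150^0 = 0.44371
Sum = 0.835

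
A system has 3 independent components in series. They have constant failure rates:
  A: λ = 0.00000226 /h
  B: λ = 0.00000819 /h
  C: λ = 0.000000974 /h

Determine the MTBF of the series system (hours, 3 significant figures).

87500

Series of exponential components: λ_sys = Σ λ_i
λ_sys = 0.00000226 + 0.00000819 + 0.000000974 = 1.1424e-05 /h
MTBF = 1 / λ_sys = 87500 h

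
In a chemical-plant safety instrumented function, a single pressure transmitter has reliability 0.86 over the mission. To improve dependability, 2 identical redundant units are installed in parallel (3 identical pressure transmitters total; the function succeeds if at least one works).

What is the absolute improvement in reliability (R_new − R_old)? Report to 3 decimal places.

0.137

R_before = 0.86
R_after = 1 − (1 − 0.86)^3 = 0.997
ΔR = 0.997 − 0.86 = 0.137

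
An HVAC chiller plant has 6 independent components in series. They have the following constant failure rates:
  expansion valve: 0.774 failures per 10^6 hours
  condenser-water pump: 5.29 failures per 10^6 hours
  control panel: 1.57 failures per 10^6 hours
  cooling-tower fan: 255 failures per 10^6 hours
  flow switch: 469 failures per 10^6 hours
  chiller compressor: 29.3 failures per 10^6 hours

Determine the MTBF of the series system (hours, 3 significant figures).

Series of exponential components: λ_sys = Σ λ_i
λ_sys = 0.000000774 + 0.00000529 + 0.00000157 + 0.000255 + 0.000469 + 0.0000293 = 7.6093e-04 /h
MTBF = 1 / λ_sys = 1310 h

1310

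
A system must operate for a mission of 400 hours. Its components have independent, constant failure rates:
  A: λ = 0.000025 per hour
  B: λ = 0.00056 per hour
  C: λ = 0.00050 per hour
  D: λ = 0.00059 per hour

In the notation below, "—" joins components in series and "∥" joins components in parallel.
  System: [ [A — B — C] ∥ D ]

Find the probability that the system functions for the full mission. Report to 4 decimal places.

R(A) = exp(−0.000025 × 400) = 0.990050
R(B) = exp(−0.00056 × 400) = 0.799315
R(C) = exp(−0.00050 × 400) = 0.818731
R(D) = exp(−0.00059 × 400) = 0.789781
Series (A, B, and C): 0.990050 × 0.799315 × 0.818731 = 0.647912
Parallel ([0.647912] and D): 1 − (1 − 0.647912)(1 − 0.789781) = 0.9260

0.9260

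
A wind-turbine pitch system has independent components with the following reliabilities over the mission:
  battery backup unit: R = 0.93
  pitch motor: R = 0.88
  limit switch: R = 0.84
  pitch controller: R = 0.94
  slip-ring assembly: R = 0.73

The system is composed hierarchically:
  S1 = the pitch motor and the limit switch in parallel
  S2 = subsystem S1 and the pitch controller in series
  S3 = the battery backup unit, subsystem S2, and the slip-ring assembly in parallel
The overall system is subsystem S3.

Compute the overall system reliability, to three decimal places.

0.999

Parallel (pitch motor and limit switch): 1 − (1 − 0.88000)(1 − 0.84000) = 0.98080
Series ([0.98080] and pitch controller): 0.98080 × 0.94000 = 0.92195
Parallel (battery backup unit, [0.92195], and slip-ring assembly): 1 − (1 − 0.93000)(1 − 0.92195)(1 − 0.73000) = 0.999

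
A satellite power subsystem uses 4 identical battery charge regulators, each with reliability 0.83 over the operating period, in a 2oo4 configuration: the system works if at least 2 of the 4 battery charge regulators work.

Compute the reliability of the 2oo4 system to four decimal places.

R = Σ_{i=2}^{4} C(4,i) p^i (1−p)^{4−i} with p = 0.83
C(4,2)·0.83^2·0.17^2 = 0.119455
C(4,3)·0.83^3·0.17^1 = 0.388815
C(4,4)·0.83^4·0.17^0 = 0.474583
Sum = 0.9829

0.9829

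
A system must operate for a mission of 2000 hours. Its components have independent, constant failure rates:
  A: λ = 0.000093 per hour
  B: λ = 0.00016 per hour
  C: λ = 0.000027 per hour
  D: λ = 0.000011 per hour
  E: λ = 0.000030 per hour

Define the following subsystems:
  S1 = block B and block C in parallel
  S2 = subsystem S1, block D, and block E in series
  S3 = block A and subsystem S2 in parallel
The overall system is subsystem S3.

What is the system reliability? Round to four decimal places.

R(A) = exp(−0.000093 × 2000) = 0.830274
R(B) = exp(−0.00016 × 2000) = 0.726149
R(C) = exp(−0.000027 × 2000) = 0.947432
R(D) = exp(−0.000011 × 2000) = 0.978240
R(E) = exp(−0.000030 × 2000) = 0.941765
Parallel (B and C): 1 − (1 − 0.726149)(1 − 0.947432) = 0.985604
Series ([0.985604], D, and E): 0.985604 × 0.978240 × 0.941765 = 0.908010
Parallel (A and [0.908010]): 1 − (1 − 0.830274)(1 − 0.908010) = 0.9844

0.9844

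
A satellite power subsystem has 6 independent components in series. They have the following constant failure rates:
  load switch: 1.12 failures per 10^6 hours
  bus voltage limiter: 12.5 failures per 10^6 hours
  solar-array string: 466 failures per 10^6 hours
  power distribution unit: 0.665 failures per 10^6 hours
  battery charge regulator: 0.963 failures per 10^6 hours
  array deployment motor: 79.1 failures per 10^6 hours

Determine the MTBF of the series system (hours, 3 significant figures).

Series of exponential components: λ_sys = Σ λ_i
λ_sys = 0.00000112 + 0.0000125 + 0.000466 + 0.000000665 + 0.000000963 + 0.0000791 = 5.6035e-04 /h
MTBF = 1 / λ_sys = 1780 h

1780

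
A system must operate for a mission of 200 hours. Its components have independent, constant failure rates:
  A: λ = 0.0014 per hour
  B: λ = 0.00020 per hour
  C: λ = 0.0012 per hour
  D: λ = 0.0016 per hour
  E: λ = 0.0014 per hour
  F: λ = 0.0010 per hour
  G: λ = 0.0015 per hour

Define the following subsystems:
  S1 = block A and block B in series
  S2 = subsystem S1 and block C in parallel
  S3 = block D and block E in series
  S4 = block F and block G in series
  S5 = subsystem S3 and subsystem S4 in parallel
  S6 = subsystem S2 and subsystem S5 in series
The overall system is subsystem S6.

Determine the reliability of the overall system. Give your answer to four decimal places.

R(A) = exp(−0.0014 × 200) = 0.755784
R(B) = exp(−0.00020 × 200) = 0.960789
R(C) = exp(−0.0012 × 200) = 0.786628
R(D) = exp(−0.0016 × 200) = 0.726149
R(E) = exp(−0.0014 × 200) = 0.755784
R(F) = exp(−0.0010 × 200) = 0.818731
R(G) = exp(−0.0015 × 200) = 0.740818
Series (A and B): 0.755784 × 0.960789 = 0.726149
Parallel ([0.726149] and C): 1 − (1 − 0.726149)(1 − 0.786628) = 0.941568
Series (D and E): 0.726149 × 0.755784 = 0.548812
Series (F and G): 0.818731 × 0.740818 = 0.606531
Parallel ([0.548812] and [0.606531]): 1 − (1 − 0.548812)(1 − 0.606531) = 0.822472
Series ([0.941568] and [0.822472]): 0.941568 × 0.822472 = 0.7744

0.7744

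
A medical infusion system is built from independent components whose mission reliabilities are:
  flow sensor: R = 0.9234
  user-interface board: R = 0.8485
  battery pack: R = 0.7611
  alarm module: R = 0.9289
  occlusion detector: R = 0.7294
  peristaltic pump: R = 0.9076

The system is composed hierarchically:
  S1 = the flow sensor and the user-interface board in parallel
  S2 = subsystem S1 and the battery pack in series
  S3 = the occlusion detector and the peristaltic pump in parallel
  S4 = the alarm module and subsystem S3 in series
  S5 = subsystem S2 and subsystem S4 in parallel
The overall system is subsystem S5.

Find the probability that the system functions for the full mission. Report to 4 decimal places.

0.9766

Parallel (flow sensor and user-interface board): 1 − (1 − 0.923400)(1 − 0.848500) = 0.988395
Series ([0.988395] and battery pack): 0.988395 × 0.761100 = 0.752267
Parallel (occlusion detector and peristaltic pump): 1 − (1 − 0.729400)(1 − 0.907600) = 0.974997
Series (alarm module and [0.974997]): 0.928900 × 0.974997 = 0.905675
Parallel ([0.752267] and [0.905675]): 1 − (1 − 0.752267)(1 − 0.905675) = 0.9766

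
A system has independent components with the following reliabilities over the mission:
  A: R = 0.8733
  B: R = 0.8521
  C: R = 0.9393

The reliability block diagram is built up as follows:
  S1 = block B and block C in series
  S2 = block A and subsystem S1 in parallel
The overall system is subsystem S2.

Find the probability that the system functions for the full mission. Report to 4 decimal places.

Series (B and C): 0.852100 × 0.939300 = 0.800378
Parallel (A and [0.800378]): 1 − (1 − 0.873300)(1 − 0.800378) = 0.9747

0.9747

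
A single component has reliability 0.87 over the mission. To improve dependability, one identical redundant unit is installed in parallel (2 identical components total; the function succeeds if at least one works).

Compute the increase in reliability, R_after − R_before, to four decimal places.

R_before = 0.87
R_after = 1 − (1 − 0.87)^2 = 0.9831
ΔR = 0.9831 − 0.87 = 0.1131

0.1131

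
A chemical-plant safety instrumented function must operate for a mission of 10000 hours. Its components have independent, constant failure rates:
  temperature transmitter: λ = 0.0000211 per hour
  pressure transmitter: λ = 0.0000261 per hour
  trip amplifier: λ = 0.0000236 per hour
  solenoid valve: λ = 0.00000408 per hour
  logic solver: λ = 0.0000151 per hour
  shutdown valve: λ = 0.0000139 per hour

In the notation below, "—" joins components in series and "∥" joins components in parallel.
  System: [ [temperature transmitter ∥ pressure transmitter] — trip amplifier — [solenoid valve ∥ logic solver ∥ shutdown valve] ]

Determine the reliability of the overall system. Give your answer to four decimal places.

R(temperature transmitter) = exp(−0.0000211 × 10000) = 0.809774
R(pressure transmitter) = exp(−0.0000261 × 10000) = 0.770281
R(trip amplifier) = exp(−0.0000236 × 10000) = 0.789781
R(solenoid valve) = exp(−0.00000408 × 10000) = 0.960021
R(logic solver) = exp(−0.0000151 × 10000) = 0.859848
R(shutdown valve) = exp(−0.0000139 × 10000) = 0.870228
Parallel (temperature transmitter and pressure transmitter): 1 − (1 − 0.809774)(1 − 0.770281) = 0.956301
Parallel (solenoid valve, logic solver, and shutdown valve): 1 − (1 − 0.960021)(1 − 0.859848)(1 − 0.870228) = 0.999273
Series ([0.956301], trip amplifier, and [0.999273]): 0.956301 × 0.789781 × 0.999273 = 0.7547

0.7547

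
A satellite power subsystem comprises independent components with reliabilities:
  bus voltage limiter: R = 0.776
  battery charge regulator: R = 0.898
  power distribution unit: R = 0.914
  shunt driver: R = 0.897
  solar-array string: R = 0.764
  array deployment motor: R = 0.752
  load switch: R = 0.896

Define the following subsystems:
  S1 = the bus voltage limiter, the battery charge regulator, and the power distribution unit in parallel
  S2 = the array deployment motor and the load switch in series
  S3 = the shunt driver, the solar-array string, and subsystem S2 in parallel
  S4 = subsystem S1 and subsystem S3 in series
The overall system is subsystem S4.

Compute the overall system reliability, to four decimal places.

0.9901

Parallel (bus voltage limiter, battery charge regulator, and power distribution unit): 1 − (1 − 0.776000)(1 − 0.898000)(1 − 0.914000) = 0.998035
Series (array deployment motor and load switch): 0.752000 × 0.896000 = 0.673792
Parallel (shunt driver, solar-array string, and [0.673792]): 1 − (1 − 0.897000)(1 − 0.764000)(1 − 0.673792) = 0.992071
Series ([0.998035] and [0.992071]): 0.998035 × 0.992071 = 0.9901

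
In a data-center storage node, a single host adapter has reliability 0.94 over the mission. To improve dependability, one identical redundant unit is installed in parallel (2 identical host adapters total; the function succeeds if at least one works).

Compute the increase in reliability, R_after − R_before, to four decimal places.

0.0564

R_before = 0.94
R_after = 1 − (1 − 0.94)^2 = 0.9964
ΔR = 0.9964 − 0.94 = 0.0564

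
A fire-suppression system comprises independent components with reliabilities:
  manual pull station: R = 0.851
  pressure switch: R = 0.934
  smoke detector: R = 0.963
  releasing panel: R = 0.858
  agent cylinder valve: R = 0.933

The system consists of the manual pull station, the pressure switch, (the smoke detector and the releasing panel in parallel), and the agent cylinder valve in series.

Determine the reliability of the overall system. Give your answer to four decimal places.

Parallel (smoke detector and releasing panel): 1 − (1 − 0.963000)(1 − 0.858000) = 0.994746
Series (manual pull station, pressure switch, [0.994746], and agent cylinder valve): 0.851000 × 0.934000 × 0.994746 × 0.933000 = 0.7377

0.7377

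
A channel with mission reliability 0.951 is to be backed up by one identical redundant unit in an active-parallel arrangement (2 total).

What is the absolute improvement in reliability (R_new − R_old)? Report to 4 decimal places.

R_before = 0.951
R_after = 1 − (1 − 0.951)^2 = 0.9976
ΔR = 0.9976 − 0.951 = 0.0466

0.0466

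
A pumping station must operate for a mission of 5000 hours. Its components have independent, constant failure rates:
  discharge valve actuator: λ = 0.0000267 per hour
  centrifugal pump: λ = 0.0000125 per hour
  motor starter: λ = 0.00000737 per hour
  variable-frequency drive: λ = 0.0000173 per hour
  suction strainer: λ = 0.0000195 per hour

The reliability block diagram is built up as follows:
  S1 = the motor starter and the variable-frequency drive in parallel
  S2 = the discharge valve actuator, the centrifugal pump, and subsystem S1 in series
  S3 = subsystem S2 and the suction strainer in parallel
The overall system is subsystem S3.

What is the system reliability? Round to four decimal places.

0.9832

R(discharge valve actuator) = exp(−0.0000267 × 5000) = 0.875027
R(centrifugal pump) = exp(−0.0000125 × 5000) = 0.939413
R(motor starter) = exp(−0.00000737 × 5000) = 0.963821
R(variable-frequency drive) = exp(−0.0000173 × 5000) = 0.917136
R(suction strainer) = exp(−0.0000195 × 5000) = 0.907102
Parallel (motor starter and variable-frequency drive): 1 − (1 − 0.963821)(1 − 0.917136) = 0.997002
Series (discharge valve actuator, centrifugal pump, and [0.997002]): 0.875027 × 0.939413 × 0.997002 = 0.819547
Parallel ([0.819547] and suction strainer): 1 − (1 − 0.819547)(1 − 0.907102) = 0.9832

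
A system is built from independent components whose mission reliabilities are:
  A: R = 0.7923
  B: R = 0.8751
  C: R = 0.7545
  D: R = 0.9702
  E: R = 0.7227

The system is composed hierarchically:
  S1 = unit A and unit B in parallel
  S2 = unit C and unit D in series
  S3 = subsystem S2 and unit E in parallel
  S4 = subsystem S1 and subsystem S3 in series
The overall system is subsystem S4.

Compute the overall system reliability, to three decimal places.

0.902

Parallel (A and B): 1 − (1 − 0.79230)(1 − 0.87510) = 0.97406
Series (C and D): 0.75450 × 0.97020 = 0.73202
Parallel ([0.73202] and E): 1 − (1 − 0.73202)(1 − 0.72270) = 0.92569
Series ([0.97406] and [0.92569]): 0.97406 × 0.92569 = 0.902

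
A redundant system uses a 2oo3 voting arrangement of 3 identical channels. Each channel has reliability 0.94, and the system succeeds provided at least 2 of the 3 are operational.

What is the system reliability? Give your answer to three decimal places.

R = Σ_{i=2}^{3} C(3,i) p^i (1−p)^{3−i} with p = 0.94
C(3,2)·0.94^2·0.06^1 = 0.15905
C(3,3)·0.94^3·0.06^0 = 0.83058
Sum = 0.990

0.990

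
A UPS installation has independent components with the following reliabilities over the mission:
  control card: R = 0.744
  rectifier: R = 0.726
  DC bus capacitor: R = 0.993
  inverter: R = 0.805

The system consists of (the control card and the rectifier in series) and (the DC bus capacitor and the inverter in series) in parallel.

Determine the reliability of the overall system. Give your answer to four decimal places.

0.9077

Series (control card and rectifier): 0.744000 × 0.726000 = 0.540144
Series (DC bus capacitor and inverter): 0.993000 × 0.805000 = 0.799365
Parallel ([0.540144] and [0.799365]): 1 − (1 − 0.540144)(1 − 0.799365) = 0.9077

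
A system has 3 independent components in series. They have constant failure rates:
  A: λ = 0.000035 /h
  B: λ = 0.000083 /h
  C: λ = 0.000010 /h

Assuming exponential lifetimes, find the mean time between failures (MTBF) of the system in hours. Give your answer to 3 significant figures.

7810

Series of exponential components: λ_sys = Σ λ_i
λ_sys = 0.000035 + 0.000083 + 0.000010 = 1.2800e-04 /h
MTBF = 1 / λ_sys = 7810 h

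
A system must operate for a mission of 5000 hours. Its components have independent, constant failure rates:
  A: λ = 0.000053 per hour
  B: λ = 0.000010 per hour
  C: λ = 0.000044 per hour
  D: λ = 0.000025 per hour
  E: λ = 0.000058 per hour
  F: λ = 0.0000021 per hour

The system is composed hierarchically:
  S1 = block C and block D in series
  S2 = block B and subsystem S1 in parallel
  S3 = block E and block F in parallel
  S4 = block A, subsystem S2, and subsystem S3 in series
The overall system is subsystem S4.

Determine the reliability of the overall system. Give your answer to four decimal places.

R(A) = exp(−0.000053 × 5000) = 0.767206
R(B) = exp(−0.000010 × 5000) = 0.951229
R(C) = exp(−0.000044 × 5000) = 0.802519
R(D) = exp(−0.000025 × 5000) = 0.882497
R(E) = exp(−0.000058 × 5000) = 0.748264
R(F) = exp(−0.0000021 × 5000) = 0.989555
Series (C and D): 0.802519 × 0.882497 = 0.708221
Parallel (B and [0.708221]): 1 − (1 − 0.951229)(1 − 0.708221) = 0.985770
Parallel (E and F): 1 − (1 − 0.748264)(1 − 0.989555) = 0.997371
Series (A, [0.985770], and [0.997371]): 0.767206 × 0.985770 × 0.997371 = 0.7543

0.7543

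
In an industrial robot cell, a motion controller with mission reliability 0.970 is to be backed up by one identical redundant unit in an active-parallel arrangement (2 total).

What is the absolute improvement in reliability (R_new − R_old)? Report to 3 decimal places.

0.029

R_before = 0.970
R_after = 1 − (1 − 0.970)^2 = 0.999
ΔR = 0.999 − 0.970 = 0.029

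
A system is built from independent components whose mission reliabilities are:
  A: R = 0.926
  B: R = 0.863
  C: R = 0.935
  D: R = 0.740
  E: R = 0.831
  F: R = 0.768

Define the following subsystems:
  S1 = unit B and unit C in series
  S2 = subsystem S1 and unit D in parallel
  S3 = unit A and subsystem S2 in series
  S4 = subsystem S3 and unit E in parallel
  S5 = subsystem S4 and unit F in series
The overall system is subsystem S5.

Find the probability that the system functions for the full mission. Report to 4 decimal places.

Series (B and C): 0.863000 × 0.935000 = 0.806905
Parallel ([0.806905] and D): 1 − (1 − 0.806905)(1 − 0.740000) = 0.949795
Series (A and [0.949795]): 0.926000 × 0.949795 = 0.879510
Parallel ([0.879510] and E): 1 − (1 − 0.879510)(1 − 0.831000) = 0.979637
Series ([0.979637] and F): 0.979637 × 0.768000 = 0.7524

0.7524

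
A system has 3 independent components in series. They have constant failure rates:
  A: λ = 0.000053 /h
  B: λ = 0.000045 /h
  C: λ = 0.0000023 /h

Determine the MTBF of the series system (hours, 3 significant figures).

9970

Series of exponential components: λ_sys = Σ λ_i
λ_sys = 0.000053 + 0.000045 + 0.0000023 = 1.0030e-04 /h
MTBF = 1 / λ_sys = 9970 h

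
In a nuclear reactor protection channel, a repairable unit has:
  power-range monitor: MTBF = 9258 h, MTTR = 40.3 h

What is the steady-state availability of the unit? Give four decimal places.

A(power-range monitor) = MTBF/(MTBF+MTTR) = 9258/(9258+40.3) = 0.9957

0.9957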